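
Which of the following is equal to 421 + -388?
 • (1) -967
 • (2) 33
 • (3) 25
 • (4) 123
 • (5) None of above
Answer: 2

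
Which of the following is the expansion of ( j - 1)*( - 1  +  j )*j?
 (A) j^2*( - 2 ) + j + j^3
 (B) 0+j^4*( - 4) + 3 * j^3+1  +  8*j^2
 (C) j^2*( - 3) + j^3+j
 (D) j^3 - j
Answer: A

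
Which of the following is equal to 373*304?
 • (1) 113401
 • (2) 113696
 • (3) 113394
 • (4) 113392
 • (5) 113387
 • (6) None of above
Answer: 4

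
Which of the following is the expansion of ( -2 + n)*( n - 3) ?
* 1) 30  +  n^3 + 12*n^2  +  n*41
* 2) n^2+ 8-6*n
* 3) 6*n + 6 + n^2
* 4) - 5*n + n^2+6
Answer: 4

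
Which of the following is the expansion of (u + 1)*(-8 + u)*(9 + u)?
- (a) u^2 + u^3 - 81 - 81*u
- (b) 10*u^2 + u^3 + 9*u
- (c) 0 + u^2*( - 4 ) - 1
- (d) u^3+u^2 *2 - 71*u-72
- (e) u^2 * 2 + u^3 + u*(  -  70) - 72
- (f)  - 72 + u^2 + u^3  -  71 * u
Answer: d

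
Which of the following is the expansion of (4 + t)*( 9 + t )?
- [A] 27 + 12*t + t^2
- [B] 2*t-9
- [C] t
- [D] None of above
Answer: D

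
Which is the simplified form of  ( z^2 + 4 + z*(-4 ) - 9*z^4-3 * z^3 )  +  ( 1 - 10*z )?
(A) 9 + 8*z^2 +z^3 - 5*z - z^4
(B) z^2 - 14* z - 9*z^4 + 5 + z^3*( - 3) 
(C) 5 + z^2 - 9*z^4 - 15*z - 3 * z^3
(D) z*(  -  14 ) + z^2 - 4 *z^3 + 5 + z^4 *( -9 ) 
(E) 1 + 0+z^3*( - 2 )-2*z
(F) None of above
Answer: B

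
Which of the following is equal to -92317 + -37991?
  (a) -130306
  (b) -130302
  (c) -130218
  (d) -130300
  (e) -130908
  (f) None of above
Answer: f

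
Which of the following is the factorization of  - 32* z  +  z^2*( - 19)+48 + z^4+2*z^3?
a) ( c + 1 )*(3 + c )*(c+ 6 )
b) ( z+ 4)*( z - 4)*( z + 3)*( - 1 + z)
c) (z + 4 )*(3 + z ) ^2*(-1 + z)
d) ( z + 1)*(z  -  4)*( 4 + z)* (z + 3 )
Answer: b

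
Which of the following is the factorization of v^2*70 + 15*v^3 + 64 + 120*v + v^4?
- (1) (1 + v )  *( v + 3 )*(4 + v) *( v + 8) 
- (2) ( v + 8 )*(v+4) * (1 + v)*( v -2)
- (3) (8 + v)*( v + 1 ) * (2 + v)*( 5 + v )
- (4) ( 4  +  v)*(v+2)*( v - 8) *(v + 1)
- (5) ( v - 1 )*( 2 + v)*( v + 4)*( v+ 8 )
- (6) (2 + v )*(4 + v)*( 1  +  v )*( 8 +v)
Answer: 6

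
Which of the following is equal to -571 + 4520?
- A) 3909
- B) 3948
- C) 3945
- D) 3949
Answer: D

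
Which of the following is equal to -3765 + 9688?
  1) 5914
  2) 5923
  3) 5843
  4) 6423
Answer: 2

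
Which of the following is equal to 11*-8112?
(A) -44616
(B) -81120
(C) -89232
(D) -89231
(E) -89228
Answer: C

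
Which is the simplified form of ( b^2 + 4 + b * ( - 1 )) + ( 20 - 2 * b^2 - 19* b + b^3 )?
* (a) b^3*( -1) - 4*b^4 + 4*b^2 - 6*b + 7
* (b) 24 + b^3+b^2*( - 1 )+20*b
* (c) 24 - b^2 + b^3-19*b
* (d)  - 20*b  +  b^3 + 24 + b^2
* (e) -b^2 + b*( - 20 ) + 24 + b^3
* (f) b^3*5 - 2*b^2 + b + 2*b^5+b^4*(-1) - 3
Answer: e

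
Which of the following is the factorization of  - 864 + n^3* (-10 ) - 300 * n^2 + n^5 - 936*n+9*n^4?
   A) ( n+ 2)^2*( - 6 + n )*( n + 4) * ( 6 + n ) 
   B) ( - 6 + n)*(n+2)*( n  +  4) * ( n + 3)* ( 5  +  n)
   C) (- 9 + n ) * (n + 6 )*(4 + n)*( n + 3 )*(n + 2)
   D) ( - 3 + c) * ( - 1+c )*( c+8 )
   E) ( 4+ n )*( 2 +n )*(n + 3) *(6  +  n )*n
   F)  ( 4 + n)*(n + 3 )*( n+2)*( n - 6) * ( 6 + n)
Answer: F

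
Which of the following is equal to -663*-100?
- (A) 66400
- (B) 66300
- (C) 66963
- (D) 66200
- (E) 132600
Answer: B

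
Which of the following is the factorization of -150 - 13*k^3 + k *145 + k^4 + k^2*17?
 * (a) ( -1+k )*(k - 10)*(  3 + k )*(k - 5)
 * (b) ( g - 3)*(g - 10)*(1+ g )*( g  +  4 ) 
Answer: a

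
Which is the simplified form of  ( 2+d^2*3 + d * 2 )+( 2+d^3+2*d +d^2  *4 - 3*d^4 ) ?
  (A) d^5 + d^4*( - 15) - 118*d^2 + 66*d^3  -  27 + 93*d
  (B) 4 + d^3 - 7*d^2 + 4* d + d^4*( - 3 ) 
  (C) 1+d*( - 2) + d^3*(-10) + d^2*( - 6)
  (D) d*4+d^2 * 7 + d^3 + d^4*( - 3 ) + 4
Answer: D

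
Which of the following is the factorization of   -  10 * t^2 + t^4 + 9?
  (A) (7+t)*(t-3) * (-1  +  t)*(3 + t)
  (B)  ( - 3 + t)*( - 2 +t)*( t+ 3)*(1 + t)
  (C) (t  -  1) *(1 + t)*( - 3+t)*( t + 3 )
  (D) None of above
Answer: C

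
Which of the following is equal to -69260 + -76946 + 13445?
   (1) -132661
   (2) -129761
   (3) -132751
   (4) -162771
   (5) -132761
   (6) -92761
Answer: 5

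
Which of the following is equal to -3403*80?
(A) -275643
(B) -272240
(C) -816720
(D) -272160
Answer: B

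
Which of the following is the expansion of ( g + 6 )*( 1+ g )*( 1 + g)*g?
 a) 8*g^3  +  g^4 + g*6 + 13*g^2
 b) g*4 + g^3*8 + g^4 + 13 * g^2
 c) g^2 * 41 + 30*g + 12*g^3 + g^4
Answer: a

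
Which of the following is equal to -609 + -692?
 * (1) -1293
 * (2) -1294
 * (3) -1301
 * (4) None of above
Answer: 3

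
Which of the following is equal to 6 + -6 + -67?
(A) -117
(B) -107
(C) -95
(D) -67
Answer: D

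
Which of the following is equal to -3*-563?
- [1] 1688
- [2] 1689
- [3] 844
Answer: 2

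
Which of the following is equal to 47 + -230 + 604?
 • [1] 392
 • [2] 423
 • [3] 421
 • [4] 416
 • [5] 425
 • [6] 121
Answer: 3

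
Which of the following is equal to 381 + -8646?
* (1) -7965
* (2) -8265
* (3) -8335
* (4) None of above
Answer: 2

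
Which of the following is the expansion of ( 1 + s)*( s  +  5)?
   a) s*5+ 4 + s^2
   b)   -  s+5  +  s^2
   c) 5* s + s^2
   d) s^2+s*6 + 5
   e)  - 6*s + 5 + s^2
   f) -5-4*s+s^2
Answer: d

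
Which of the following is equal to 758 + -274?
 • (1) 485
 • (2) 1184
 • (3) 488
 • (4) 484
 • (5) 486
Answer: 4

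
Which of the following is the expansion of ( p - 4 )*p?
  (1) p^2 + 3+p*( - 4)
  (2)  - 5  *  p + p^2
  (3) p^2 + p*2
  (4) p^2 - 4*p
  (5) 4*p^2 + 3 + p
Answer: 4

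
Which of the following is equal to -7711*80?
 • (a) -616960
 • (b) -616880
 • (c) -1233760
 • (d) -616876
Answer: b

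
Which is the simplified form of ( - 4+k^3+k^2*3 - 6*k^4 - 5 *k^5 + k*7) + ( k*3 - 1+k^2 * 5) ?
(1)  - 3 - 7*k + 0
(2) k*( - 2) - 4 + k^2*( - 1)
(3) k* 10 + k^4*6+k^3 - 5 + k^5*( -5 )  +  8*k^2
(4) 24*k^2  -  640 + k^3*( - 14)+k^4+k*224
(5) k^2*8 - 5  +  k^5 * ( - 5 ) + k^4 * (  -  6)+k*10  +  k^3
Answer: 5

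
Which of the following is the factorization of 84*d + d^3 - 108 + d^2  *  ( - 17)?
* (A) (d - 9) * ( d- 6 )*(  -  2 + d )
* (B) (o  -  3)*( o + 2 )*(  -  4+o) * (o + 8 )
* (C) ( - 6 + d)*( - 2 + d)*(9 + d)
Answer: A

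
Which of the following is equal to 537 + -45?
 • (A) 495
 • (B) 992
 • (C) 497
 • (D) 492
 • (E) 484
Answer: D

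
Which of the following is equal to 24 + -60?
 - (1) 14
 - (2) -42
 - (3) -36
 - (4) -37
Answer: 3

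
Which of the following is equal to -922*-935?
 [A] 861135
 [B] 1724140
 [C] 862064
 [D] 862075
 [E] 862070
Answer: E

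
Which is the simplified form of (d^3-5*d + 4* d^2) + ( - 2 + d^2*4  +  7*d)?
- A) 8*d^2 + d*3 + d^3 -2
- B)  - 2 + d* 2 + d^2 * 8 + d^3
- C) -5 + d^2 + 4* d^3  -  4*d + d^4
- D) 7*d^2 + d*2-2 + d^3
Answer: B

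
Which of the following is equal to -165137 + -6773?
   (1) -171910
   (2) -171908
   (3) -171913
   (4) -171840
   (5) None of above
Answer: 1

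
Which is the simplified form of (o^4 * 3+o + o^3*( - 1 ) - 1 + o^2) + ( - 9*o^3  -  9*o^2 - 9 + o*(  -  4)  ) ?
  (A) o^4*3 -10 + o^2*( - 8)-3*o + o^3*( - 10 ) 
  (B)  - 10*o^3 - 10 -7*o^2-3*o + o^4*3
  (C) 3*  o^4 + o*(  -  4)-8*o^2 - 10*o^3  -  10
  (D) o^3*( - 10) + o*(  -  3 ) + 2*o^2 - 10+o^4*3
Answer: A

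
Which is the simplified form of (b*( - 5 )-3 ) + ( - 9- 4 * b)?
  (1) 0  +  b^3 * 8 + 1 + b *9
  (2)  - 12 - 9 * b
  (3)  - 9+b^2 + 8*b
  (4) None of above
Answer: 2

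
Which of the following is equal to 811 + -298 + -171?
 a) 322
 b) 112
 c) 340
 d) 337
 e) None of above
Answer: e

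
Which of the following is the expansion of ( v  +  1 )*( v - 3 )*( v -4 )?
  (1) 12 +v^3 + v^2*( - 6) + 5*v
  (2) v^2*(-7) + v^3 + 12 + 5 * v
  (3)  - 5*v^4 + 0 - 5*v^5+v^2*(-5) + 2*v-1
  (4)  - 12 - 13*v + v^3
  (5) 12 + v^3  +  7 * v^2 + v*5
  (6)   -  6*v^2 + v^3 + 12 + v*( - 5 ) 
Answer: 1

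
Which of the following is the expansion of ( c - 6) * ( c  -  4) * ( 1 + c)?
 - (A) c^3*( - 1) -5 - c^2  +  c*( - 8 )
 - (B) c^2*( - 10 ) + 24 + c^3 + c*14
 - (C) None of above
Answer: C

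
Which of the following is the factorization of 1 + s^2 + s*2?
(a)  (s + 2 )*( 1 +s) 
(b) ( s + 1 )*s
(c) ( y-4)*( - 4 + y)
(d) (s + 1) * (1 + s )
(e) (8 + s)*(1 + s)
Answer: d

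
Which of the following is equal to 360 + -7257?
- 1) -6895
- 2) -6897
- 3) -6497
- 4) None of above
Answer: 2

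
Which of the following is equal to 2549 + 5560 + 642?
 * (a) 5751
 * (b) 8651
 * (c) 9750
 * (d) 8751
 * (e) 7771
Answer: d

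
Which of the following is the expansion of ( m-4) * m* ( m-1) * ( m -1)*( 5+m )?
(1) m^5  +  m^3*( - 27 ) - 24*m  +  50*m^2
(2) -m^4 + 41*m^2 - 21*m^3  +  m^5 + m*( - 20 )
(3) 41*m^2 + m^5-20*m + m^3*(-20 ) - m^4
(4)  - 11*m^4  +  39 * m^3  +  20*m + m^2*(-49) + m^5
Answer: 2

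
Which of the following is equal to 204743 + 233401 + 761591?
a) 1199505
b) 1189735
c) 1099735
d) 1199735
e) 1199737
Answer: d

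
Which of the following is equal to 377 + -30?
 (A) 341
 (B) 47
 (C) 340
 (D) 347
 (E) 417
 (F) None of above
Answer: D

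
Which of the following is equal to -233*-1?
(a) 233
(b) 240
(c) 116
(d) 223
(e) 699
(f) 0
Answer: a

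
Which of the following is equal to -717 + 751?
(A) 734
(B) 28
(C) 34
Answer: C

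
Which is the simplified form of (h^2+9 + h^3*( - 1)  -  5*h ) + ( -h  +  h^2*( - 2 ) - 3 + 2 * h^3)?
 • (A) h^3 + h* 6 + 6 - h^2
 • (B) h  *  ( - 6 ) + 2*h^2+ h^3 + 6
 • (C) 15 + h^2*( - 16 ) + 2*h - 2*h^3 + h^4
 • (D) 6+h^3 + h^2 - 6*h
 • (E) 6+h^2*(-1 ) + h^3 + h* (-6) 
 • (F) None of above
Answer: E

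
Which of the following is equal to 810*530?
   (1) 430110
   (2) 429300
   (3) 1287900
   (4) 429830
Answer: 2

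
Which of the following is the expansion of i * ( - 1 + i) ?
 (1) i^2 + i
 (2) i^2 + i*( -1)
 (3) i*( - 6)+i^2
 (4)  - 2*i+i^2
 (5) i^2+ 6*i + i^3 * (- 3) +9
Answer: 2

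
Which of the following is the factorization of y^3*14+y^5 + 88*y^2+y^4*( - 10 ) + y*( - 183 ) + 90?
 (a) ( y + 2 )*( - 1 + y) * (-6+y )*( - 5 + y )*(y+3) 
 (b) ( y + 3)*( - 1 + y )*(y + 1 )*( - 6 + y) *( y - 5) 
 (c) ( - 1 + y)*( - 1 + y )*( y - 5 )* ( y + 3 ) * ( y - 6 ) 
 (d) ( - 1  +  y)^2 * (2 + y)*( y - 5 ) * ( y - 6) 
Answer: c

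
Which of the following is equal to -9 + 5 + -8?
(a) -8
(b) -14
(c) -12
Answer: c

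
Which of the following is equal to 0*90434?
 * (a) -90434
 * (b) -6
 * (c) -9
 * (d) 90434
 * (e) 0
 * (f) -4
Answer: e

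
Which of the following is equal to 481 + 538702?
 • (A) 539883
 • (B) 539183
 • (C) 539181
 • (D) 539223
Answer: B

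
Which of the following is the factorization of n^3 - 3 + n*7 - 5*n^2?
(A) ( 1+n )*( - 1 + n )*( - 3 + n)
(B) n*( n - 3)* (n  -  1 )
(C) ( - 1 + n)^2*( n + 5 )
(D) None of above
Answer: D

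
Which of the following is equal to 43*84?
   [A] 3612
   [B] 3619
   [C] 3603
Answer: A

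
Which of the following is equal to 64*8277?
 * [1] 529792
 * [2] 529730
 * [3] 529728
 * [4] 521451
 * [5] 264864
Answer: 3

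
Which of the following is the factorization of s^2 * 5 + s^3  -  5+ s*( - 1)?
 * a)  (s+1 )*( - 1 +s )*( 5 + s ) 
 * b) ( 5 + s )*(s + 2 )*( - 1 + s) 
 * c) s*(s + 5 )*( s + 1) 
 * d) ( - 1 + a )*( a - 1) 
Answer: a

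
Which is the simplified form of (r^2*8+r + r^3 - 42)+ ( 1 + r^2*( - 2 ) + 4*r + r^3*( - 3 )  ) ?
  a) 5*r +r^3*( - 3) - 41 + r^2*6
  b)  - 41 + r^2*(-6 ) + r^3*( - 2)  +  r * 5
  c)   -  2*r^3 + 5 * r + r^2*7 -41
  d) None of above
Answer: d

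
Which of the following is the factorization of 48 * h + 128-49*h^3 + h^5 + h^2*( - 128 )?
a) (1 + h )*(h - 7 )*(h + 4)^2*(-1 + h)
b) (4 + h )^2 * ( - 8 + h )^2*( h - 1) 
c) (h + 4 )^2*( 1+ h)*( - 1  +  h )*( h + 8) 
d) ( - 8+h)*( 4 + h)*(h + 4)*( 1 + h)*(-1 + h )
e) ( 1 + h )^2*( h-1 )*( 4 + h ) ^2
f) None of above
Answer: d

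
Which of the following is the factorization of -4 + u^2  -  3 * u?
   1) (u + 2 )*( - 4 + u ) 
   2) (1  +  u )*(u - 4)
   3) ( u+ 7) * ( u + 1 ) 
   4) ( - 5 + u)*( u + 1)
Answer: 2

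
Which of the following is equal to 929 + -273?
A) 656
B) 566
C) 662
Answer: A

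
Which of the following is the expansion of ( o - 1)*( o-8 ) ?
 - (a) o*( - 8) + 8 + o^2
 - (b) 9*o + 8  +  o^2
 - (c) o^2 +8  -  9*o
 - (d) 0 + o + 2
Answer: c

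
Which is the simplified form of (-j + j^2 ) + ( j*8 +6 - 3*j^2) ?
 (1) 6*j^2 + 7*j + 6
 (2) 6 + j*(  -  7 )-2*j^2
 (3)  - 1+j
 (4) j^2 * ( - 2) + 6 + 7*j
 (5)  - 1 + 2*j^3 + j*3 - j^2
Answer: 4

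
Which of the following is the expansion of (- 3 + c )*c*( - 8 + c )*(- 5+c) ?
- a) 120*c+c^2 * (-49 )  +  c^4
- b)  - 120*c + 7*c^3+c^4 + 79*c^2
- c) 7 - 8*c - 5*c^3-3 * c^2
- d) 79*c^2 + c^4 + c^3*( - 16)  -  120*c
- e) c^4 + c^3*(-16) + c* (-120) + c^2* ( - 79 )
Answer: d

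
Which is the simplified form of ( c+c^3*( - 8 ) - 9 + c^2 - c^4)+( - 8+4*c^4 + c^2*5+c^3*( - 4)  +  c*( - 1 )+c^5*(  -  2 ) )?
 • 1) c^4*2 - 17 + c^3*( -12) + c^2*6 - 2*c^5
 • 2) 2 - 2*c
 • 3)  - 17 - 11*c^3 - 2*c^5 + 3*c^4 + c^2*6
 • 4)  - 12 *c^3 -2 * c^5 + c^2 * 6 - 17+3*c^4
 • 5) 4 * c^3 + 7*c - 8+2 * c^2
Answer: 4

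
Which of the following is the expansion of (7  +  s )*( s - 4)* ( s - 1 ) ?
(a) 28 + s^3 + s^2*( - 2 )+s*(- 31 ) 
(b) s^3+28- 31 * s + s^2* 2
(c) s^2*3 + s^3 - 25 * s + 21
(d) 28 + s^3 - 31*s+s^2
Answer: b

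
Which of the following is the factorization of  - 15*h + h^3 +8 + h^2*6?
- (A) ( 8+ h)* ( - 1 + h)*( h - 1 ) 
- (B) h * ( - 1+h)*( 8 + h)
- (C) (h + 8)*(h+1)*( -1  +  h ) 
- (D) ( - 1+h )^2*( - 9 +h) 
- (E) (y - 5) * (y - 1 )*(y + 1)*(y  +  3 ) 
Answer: A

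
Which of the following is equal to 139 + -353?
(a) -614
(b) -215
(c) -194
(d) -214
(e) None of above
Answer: d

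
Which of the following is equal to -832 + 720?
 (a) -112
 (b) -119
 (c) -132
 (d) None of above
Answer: a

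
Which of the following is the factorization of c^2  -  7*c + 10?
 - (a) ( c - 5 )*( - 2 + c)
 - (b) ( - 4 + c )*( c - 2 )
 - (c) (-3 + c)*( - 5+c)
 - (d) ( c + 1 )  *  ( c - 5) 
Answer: a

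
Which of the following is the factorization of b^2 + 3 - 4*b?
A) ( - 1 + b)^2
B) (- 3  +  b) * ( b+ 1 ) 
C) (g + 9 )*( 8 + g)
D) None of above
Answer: D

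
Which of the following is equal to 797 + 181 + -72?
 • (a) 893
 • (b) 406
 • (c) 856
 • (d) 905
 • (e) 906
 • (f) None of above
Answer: e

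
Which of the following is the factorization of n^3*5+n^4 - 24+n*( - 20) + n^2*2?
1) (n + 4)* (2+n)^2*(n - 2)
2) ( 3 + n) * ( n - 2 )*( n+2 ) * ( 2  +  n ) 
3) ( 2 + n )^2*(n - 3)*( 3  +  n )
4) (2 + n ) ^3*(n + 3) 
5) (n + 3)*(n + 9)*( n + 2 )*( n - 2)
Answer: 2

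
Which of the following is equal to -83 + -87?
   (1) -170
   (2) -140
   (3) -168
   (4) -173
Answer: 1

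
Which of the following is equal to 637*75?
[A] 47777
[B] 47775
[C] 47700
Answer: B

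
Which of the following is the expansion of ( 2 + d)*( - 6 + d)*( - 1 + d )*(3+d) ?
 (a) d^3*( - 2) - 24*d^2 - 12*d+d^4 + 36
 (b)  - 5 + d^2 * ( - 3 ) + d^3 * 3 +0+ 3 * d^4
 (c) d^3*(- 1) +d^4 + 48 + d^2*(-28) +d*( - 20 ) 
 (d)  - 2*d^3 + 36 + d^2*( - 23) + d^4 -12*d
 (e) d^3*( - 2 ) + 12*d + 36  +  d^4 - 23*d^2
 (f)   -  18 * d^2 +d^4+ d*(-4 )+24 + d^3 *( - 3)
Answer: d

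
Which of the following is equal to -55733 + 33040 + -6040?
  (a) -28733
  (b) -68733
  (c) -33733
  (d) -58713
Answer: a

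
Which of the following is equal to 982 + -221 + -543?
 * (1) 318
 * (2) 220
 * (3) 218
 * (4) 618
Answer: 3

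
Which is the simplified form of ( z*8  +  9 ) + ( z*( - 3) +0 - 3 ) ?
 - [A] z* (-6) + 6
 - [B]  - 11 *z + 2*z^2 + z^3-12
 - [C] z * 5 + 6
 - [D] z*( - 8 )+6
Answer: C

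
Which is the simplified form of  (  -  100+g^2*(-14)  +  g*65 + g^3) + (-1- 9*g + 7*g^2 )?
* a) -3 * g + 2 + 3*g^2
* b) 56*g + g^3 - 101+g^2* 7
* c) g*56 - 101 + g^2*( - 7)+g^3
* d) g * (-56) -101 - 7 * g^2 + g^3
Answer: c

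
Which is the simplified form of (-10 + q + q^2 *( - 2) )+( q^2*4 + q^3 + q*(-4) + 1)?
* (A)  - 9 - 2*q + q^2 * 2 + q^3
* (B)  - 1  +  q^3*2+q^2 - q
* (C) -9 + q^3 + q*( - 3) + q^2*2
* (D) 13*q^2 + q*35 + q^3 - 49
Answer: C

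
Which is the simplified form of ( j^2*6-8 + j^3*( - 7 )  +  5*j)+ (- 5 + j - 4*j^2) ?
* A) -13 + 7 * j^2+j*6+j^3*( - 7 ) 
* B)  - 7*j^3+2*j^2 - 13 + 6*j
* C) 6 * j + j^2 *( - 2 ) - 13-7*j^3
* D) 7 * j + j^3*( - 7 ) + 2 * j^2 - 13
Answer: B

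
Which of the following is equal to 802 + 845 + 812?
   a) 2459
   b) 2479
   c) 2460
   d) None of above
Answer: a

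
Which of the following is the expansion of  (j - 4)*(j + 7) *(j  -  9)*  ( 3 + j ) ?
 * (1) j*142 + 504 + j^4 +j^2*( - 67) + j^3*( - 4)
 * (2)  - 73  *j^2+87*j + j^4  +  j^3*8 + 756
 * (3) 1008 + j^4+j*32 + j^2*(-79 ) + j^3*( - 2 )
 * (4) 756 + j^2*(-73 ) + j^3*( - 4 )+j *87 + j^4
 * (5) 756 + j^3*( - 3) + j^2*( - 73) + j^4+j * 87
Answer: 5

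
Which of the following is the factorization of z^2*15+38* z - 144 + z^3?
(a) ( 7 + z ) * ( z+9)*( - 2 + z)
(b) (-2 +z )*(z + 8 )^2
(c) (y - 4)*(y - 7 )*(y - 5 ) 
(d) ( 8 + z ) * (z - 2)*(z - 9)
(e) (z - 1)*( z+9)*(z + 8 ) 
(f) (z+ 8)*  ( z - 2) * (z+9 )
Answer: f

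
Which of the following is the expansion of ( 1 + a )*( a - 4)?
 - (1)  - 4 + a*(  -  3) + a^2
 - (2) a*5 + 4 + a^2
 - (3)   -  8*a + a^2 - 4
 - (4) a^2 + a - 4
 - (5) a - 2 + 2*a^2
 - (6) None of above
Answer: 1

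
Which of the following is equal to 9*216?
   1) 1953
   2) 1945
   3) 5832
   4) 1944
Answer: 4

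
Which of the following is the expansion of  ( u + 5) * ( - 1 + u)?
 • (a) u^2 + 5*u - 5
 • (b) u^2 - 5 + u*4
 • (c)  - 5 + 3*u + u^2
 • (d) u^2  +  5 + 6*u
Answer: b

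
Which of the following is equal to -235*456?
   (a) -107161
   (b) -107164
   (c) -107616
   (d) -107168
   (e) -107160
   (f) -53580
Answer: e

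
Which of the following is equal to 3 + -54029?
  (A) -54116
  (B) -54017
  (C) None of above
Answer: C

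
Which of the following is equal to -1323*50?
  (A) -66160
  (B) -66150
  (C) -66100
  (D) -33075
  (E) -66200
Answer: B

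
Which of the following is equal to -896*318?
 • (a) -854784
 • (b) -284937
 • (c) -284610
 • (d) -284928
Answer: d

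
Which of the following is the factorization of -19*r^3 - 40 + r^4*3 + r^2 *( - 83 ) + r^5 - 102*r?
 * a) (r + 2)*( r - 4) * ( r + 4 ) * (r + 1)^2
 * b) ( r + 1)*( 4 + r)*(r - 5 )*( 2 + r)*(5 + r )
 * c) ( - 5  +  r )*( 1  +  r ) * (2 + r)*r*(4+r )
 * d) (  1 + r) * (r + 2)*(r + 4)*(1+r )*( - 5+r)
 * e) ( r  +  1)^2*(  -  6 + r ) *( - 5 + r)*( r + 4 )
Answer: d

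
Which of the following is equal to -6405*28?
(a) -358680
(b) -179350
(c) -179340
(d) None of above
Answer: c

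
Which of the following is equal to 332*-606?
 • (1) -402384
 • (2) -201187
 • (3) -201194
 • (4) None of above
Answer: 4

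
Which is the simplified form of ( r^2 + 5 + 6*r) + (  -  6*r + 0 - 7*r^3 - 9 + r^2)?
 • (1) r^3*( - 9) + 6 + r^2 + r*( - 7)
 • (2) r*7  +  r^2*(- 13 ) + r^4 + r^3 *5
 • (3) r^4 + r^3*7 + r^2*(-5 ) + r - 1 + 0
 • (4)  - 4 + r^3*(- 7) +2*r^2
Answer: 4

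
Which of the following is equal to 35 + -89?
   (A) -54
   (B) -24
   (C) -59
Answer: A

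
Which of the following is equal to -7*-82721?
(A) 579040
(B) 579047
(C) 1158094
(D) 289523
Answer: B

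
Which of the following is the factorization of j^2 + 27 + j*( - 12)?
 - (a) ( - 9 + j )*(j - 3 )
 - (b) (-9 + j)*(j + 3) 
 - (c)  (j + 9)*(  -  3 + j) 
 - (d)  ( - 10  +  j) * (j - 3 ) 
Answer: a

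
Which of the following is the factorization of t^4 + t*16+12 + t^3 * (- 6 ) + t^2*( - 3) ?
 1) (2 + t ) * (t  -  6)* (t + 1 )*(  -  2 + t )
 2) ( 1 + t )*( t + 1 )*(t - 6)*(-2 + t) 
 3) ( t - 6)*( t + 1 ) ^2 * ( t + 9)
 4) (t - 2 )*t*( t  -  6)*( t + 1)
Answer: 2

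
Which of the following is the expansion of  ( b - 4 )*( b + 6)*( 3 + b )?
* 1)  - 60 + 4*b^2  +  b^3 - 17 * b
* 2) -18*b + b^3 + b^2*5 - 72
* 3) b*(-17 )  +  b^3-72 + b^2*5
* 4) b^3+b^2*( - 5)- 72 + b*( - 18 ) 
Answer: 2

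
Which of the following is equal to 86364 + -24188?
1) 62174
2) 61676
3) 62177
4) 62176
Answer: 4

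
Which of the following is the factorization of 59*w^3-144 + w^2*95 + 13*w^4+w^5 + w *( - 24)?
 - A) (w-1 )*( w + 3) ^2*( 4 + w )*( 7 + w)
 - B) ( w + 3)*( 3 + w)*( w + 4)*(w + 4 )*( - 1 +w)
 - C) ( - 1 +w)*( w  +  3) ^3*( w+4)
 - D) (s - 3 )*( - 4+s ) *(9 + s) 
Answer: B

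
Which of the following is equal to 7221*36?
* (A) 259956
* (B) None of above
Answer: A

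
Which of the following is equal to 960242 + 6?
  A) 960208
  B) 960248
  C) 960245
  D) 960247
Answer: B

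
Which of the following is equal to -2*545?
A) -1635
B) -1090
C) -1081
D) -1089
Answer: B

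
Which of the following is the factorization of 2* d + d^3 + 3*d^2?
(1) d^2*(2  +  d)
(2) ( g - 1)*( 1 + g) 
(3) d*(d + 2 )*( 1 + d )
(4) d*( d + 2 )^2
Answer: 3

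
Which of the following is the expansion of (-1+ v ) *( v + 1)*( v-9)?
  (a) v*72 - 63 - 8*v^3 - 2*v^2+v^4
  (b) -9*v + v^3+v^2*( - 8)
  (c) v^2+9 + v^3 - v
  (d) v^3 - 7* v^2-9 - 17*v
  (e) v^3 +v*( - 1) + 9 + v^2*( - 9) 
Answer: e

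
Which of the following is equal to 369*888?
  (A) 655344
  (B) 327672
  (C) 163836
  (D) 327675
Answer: B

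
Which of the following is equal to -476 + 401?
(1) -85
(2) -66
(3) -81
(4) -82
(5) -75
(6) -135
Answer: 5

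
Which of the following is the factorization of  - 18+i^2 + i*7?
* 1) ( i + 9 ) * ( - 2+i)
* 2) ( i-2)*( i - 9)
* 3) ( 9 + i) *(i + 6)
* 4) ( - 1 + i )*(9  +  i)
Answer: 1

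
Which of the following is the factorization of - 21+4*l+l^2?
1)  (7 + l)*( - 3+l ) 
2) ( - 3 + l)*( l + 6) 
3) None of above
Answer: 1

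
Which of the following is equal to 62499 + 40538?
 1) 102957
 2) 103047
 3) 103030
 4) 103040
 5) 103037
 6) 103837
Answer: 5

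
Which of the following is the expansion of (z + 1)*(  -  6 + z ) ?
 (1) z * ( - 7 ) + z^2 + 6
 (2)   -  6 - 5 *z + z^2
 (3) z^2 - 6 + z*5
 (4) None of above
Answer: 2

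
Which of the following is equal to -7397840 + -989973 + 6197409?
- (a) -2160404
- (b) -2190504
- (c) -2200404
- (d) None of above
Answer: d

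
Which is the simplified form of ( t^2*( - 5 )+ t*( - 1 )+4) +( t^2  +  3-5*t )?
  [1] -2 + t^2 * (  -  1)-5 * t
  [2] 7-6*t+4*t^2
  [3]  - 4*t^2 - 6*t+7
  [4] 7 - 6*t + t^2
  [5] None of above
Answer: 3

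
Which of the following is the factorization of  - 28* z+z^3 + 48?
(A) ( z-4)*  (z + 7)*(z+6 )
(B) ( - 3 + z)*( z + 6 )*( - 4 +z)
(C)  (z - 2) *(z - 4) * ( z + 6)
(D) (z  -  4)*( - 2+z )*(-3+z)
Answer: C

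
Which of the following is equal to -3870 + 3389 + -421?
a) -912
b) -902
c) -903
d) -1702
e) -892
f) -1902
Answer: b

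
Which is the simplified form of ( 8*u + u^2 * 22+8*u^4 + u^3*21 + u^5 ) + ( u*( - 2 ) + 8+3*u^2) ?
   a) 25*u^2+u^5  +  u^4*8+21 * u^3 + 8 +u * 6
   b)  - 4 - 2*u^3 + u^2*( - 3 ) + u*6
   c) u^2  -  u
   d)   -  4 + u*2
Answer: a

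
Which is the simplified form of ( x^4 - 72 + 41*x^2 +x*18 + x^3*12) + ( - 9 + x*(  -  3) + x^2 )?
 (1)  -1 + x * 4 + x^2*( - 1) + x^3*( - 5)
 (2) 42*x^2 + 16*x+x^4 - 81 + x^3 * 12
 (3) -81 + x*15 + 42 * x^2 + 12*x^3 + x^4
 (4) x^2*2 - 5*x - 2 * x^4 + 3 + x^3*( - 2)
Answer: 3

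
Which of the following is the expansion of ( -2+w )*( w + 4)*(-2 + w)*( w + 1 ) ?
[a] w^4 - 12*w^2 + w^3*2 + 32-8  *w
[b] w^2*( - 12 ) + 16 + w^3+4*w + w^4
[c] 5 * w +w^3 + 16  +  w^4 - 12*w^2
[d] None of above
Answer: b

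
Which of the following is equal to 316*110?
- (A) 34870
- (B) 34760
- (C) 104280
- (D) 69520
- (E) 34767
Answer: B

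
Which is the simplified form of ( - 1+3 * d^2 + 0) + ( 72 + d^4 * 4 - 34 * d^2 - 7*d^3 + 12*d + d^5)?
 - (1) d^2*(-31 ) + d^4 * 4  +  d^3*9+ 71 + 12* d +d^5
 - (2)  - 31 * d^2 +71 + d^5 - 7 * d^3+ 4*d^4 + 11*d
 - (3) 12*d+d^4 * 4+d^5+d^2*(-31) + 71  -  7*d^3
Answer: 3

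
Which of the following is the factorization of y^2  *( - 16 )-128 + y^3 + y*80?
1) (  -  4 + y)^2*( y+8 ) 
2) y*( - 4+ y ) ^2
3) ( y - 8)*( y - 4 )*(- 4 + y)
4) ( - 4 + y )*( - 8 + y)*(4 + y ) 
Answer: 3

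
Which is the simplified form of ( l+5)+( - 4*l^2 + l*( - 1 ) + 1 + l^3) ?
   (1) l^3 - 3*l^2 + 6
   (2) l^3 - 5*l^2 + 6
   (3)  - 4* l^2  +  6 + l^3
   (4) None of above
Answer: 3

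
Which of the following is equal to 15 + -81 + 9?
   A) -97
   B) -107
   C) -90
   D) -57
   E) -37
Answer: D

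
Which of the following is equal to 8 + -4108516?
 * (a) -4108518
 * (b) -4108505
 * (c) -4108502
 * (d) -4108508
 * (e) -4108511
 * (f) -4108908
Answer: d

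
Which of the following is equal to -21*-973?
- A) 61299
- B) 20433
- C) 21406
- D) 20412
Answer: B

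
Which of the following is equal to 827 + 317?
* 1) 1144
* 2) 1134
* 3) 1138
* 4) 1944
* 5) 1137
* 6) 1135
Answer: 1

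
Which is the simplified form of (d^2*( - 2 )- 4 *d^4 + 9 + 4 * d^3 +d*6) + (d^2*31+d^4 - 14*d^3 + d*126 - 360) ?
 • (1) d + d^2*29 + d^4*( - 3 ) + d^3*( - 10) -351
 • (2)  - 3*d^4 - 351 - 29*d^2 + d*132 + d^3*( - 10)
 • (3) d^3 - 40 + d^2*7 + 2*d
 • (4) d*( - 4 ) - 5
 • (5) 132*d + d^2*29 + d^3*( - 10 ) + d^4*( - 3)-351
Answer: 5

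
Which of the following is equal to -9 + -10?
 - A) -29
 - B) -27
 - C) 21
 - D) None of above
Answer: D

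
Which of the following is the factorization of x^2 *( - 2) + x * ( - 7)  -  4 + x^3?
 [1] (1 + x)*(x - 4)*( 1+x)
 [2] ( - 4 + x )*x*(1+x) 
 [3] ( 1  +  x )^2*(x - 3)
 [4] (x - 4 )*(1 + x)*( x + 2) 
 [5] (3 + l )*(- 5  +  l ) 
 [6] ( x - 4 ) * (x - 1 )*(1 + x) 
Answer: 1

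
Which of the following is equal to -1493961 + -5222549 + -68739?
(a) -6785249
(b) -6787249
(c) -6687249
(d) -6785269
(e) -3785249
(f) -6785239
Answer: a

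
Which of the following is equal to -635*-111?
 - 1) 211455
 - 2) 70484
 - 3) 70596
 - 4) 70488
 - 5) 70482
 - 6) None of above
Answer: 6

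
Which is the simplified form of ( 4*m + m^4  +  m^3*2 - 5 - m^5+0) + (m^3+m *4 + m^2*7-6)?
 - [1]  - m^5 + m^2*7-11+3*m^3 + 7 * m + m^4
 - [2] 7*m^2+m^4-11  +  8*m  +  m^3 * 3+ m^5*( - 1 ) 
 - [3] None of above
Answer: 2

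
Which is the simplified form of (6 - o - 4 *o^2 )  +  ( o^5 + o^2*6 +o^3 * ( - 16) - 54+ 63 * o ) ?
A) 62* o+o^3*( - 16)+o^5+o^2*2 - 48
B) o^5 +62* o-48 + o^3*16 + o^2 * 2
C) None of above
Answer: A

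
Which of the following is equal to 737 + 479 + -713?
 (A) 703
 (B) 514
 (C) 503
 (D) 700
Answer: C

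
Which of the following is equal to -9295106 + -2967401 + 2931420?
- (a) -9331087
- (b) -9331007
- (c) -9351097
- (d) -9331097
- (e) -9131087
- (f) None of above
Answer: a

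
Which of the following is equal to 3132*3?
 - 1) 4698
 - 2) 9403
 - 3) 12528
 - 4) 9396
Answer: 4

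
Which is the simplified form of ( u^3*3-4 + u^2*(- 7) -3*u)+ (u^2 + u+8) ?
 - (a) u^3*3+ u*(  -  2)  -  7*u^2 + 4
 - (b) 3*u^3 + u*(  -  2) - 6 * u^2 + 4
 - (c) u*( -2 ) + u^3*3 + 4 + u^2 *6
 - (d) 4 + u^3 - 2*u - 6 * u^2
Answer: b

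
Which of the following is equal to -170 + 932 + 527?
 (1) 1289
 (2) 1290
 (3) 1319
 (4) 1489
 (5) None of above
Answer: 1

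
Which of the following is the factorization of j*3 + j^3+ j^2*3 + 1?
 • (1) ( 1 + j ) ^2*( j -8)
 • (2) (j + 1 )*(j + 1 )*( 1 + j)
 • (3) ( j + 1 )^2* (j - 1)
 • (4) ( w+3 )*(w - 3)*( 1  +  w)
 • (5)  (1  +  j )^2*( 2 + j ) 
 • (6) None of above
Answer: 2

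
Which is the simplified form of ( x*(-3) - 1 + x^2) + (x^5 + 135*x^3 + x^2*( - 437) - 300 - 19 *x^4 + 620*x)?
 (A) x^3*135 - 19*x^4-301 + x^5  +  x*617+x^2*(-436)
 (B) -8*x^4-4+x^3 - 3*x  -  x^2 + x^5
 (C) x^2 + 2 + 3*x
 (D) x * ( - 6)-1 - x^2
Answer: A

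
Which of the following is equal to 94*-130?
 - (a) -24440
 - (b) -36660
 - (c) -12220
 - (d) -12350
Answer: c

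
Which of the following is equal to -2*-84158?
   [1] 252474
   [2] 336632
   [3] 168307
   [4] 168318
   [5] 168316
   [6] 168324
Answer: 5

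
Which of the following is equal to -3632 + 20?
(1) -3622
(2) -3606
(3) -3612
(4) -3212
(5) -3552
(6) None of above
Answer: 3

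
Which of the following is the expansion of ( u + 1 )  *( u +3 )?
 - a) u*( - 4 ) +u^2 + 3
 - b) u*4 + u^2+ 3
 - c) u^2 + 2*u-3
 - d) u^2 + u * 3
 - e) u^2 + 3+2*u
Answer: b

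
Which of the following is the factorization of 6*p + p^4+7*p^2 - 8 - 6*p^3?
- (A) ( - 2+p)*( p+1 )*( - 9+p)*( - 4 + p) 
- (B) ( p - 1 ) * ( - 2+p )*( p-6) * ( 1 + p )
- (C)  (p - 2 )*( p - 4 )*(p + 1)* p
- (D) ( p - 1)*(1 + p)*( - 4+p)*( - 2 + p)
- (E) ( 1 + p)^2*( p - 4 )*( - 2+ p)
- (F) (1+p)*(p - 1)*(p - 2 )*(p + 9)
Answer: D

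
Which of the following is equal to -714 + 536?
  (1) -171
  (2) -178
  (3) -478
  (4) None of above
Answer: 2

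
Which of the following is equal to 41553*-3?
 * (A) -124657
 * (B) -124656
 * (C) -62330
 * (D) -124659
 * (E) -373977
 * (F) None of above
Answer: D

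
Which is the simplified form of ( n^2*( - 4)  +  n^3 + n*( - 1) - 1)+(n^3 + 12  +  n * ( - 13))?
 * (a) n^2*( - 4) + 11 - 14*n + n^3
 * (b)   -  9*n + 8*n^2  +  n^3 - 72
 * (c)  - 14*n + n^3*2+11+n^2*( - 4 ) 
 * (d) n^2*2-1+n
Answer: c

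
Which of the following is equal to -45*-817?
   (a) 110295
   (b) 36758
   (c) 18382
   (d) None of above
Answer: d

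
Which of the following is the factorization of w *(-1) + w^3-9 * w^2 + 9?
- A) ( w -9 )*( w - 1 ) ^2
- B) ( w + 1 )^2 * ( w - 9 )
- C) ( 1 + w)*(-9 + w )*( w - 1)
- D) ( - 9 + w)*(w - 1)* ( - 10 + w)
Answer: C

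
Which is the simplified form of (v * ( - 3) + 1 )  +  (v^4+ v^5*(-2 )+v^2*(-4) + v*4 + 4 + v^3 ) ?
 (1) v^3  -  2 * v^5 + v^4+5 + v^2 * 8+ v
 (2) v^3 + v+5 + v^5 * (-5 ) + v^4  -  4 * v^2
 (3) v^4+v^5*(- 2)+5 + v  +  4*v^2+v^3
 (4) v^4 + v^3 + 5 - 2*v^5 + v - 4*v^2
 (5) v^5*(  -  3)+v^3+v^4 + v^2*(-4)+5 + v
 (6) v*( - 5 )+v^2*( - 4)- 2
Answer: 4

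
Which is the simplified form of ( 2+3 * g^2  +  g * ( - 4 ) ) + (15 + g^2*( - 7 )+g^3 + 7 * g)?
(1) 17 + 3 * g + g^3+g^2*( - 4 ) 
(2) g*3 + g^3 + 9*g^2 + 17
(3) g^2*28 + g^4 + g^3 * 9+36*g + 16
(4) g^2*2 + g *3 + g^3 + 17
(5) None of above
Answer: 1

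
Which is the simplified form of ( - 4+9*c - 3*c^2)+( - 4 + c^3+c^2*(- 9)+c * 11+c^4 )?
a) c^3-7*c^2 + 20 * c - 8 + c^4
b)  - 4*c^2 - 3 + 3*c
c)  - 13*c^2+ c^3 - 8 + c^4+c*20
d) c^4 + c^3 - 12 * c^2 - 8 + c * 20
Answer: d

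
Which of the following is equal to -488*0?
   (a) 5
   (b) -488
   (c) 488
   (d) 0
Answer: d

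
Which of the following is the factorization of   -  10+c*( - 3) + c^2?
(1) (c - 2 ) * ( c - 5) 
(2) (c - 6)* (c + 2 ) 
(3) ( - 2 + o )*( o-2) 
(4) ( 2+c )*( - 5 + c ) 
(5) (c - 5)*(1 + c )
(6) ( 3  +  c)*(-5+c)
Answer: 4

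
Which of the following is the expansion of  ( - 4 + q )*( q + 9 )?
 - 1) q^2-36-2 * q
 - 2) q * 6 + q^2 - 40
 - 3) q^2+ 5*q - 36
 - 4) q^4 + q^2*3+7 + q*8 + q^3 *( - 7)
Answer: 3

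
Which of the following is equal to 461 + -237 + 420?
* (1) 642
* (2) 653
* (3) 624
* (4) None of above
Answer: 4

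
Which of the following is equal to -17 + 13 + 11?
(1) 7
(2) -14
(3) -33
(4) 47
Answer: 1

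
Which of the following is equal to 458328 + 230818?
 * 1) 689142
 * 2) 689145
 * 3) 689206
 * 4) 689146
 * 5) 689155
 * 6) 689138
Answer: 4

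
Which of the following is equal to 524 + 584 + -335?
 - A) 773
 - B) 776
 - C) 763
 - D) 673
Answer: A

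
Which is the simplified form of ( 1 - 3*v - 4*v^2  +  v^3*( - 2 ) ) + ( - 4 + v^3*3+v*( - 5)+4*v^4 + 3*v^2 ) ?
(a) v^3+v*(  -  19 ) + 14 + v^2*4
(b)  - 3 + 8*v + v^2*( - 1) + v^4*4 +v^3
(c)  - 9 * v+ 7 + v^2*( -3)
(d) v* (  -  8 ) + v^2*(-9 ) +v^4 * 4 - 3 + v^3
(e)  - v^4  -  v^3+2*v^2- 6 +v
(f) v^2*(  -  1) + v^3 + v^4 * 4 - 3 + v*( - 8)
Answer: f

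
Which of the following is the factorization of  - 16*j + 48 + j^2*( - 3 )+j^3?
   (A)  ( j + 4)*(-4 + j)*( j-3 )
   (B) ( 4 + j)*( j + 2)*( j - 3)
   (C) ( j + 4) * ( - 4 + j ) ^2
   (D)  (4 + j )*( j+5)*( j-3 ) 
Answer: A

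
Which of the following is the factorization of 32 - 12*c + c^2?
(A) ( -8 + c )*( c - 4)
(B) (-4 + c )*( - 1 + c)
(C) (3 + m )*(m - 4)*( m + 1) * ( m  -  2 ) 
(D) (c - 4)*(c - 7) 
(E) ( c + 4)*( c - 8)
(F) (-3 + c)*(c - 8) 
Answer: A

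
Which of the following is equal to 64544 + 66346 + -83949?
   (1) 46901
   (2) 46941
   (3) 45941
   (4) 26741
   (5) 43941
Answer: 2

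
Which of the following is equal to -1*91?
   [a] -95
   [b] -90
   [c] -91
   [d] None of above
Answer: c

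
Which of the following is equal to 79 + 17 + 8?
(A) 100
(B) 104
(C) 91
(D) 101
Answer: B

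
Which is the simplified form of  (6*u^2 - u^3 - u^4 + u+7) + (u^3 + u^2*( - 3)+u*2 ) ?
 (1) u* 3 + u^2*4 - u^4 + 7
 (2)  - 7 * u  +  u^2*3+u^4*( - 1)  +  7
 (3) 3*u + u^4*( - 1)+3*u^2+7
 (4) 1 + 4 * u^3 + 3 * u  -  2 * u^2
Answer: 3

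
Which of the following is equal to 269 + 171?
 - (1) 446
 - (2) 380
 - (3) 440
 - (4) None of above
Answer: 3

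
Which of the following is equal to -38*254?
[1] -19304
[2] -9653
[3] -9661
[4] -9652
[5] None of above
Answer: 4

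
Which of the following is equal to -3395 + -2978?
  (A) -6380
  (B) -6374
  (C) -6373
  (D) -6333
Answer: C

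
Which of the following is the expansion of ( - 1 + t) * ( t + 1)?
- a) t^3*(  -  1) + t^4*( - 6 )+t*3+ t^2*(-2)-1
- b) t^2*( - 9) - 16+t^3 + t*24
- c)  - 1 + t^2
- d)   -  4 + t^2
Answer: c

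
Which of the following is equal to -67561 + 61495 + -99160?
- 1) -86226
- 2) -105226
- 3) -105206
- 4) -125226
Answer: 2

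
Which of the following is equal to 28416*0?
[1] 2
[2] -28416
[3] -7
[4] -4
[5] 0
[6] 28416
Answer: 5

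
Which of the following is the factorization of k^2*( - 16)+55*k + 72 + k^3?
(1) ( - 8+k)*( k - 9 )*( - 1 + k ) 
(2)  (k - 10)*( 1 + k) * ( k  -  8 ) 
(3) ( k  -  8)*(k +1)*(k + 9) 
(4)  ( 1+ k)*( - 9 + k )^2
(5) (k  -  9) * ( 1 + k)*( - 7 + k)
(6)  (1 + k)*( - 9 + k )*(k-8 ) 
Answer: 6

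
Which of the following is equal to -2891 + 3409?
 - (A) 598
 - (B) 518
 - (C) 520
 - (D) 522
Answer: B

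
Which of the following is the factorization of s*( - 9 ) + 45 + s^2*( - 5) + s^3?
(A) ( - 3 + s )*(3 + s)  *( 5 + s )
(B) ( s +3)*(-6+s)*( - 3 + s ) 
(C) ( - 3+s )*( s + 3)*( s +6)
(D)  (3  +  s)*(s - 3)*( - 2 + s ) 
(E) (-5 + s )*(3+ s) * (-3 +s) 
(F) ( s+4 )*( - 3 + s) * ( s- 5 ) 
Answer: E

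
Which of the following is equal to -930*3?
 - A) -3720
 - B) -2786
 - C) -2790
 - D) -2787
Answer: C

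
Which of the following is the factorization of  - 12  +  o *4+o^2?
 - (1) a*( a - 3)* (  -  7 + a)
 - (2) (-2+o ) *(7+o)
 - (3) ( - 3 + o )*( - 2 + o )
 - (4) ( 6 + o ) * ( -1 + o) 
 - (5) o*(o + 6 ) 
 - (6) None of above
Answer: 6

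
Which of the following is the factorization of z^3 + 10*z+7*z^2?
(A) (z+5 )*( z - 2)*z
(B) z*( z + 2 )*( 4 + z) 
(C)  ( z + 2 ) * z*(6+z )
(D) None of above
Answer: D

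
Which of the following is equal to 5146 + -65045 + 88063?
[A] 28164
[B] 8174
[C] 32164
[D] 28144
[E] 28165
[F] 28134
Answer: A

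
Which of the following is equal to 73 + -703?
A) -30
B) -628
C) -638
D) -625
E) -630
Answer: E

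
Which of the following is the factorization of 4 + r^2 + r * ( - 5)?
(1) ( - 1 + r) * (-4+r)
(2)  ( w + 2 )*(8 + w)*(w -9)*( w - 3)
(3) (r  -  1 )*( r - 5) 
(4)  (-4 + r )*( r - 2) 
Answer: 1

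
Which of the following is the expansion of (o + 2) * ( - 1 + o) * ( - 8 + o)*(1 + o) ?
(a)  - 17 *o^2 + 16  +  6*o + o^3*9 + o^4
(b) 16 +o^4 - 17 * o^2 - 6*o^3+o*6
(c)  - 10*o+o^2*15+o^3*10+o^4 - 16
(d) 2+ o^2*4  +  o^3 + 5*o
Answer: b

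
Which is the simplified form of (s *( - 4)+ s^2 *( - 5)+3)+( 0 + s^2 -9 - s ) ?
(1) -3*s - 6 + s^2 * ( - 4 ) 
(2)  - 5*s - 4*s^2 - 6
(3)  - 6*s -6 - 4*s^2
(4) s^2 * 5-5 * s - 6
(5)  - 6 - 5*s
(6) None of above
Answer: 2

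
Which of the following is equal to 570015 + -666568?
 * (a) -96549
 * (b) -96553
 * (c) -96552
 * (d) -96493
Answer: b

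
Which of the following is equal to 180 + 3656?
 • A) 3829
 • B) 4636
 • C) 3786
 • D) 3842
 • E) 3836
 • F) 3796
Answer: E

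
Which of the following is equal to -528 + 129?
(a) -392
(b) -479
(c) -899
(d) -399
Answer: d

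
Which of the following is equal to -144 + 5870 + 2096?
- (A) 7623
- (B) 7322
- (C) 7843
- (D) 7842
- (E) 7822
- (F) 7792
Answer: E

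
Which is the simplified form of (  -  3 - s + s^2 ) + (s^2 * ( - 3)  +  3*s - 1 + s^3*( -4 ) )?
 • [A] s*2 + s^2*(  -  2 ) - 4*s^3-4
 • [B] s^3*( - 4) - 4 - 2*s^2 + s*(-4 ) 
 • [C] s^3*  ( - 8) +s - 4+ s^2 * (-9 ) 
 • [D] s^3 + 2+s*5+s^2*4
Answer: A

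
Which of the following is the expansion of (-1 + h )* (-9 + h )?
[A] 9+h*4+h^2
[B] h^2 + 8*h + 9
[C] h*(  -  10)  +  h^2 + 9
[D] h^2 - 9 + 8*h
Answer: C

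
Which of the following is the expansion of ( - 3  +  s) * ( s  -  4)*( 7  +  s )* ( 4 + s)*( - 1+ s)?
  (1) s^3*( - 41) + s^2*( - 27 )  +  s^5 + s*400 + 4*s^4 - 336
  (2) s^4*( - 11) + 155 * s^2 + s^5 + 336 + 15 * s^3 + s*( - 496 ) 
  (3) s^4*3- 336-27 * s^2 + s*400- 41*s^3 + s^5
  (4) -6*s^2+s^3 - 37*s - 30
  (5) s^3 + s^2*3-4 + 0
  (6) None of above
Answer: 3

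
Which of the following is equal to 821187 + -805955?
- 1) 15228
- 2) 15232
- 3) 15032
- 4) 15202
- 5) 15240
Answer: 2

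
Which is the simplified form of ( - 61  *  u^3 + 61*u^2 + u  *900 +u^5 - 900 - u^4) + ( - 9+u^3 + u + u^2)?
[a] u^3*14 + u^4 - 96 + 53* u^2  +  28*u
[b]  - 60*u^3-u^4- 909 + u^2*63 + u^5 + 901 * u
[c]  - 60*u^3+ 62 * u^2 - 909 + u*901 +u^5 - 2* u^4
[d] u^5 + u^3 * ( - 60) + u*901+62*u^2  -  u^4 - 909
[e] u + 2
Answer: d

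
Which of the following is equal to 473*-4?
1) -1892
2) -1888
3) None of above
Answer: 1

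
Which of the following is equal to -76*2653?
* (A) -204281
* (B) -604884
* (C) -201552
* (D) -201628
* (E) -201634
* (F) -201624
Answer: D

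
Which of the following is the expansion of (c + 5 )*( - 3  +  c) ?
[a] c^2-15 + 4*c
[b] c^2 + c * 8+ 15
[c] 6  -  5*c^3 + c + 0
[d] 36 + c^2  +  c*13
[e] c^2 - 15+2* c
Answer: e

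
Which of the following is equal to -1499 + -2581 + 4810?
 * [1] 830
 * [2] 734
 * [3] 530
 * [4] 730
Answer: 4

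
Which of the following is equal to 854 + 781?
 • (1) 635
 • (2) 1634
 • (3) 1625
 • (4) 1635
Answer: 4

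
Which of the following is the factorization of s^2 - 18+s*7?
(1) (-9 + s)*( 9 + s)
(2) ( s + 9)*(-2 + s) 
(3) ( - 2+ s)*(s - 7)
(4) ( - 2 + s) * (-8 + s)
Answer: 2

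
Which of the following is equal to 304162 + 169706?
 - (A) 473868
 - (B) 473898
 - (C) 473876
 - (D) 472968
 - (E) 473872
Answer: A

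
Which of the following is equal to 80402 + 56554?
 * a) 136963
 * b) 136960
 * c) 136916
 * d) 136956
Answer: d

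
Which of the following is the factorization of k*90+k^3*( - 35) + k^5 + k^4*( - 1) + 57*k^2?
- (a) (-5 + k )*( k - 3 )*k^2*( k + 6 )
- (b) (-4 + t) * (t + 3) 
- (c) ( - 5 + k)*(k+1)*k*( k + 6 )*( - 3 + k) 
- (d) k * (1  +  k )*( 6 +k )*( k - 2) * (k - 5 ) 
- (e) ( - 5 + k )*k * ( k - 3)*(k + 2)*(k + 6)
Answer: c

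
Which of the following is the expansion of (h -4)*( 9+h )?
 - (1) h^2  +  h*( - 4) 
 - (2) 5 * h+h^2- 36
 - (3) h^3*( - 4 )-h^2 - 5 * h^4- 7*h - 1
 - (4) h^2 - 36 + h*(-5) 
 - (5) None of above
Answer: 2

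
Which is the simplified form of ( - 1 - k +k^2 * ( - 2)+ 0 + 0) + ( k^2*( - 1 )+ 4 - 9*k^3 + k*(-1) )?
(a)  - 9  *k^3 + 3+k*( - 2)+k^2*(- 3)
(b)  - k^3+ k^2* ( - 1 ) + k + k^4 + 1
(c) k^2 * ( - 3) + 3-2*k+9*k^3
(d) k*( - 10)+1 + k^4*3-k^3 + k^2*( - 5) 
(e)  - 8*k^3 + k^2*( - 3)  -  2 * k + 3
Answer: a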